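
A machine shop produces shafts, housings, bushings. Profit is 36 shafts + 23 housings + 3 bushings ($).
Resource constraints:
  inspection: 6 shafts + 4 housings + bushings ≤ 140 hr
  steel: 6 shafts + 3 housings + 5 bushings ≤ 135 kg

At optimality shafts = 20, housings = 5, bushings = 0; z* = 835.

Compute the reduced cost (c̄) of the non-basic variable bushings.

-7

Both inspection and steel are binding at x*.
The binding rows give the dual system: 6·y_inspection + 6·y_steel = 36 and 4·y_inspection + 3·y_steel = 23.
This yields shadow prices y_inspection = 5, y_steel = 1.
Reduced cost of bushings: c₃ − yᵀa₃ = 3 − (5·1 + 1·5) = 3 − 10 = -7.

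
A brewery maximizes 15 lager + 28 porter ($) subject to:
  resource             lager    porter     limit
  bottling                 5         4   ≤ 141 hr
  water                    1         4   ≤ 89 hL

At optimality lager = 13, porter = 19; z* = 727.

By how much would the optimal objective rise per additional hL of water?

5

Both bottling and water are binding at x*.
From A_Bᵀ y = c: 5·y_bottling + 1·y_water = 15; 4·y_bottling + 4·y_water = 28.
→ y_bottling = 2 and y_water = 5.
Shadow price of water = 5.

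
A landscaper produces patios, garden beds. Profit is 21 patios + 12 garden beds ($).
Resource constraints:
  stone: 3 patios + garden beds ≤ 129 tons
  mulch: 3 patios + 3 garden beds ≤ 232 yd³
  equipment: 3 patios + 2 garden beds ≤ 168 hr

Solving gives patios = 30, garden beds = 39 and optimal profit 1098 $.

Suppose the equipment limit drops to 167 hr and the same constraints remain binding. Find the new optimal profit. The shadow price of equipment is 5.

1093

Δb = -1, so new z* = 1098 + (5)·(-1) = 1098 − 5 = 1093.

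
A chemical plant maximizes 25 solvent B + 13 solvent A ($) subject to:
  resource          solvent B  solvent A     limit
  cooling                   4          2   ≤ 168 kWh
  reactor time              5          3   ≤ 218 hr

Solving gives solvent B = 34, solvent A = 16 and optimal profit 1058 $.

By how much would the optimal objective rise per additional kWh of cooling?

At the optimum: cooling uses 168 of 168 (binding); reactor time uses 218 of 218 (binding).
Dual feasibility on the basic columns requires 4·y_cooling + 5·y_reactor time = 25, 2·y_cooling + 3·y_reactor time = 13.
→ y_cooling = 5 and y_reactor time = 1.
Shadow price of cooling = 5.

5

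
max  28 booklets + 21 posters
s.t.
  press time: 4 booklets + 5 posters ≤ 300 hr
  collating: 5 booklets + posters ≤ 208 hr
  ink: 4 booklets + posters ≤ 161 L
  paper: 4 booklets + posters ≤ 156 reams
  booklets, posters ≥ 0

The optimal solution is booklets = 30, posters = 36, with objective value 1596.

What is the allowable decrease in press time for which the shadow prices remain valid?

Binding constraints: press time, paper. The basis is B = [[4,5],[4,1]] with det -16.
Per unit decrease in press time, x* moves by d = (0.0625, -0.25).
The basis stays optimal until posters reaches 0; allowable decrease = 144 hr.

144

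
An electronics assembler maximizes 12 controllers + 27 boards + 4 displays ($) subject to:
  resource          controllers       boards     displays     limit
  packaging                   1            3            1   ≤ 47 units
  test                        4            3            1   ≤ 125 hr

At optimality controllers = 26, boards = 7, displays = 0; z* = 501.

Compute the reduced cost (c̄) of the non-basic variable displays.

-5

Check each constraint at x*: packaging 47/47 (tight); test 125/125 (tight).
From A_Bᵀ y = c: 1·y_packaging + 4·y_test = 12; 3·y_packaging + 3·y_test = 27.
This yields shadow prices y_packaging = 8, y_test = 1.
Reduced cost of displays: c₃ − yᵀa₃ = 4 − (8·1 + 1·1) = 4 − 9 = -5.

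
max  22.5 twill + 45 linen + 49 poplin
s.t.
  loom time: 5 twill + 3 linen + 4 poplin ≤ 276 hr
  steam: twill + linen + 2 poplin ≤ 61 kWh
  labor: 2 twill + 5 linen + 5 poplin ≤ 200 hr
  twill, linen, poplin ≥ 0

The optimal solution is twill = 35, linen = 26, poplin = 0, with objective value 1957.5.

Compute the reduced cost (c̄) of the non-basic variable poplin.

At the optimum: loom time uses 253 of 276 (slack = 23); steam uses 61 of 61 (binding); labor uses 200 of 200 (binding).
Since loom time is not tight, its dual is 0.
Dual feasibility on the basic columns requires 1·y_steam + 2·y_labor = 22.5, 1·y_steam + 5·y_labor = 45.
→ y_steam = 7.5 and y_labor = 7.5.
Reduced cost of poplin: c₃ − yᵀa₃ = 49 − (7.5·2 + 7.5·5) = 49 − 52.5 = -3.5.

-3.5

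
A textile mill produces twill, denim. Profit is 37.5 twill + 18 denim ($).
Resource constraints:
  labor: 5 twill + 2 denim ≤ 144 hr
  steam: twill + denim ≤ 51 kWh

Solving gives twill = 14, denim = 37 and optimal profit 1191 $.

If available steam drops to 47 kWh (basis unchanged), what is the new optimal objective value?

1171

Both labor and steam are binding at x*.
The binding rows give the dual system: 5·y_labor + 1·y_steam = 37.5 and 2·y_labor + 1·y_steam = 18.
This yields shadow prices y_labor = 6.5, y_steam = 5.
Δz = y_steam·Δb = 5 × (-4) = -20, so new z* = 1191 − 20 = 1171.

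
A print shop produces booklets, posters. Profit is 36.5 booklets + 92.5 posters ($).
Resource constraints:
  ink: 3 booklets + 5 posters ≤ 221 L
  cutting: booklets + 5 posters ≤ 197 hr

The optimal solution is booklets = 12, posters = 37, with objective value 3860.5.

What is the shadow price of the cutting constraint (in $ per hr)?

9.5

At the optimum: ink uses 221 of 221 (binding); cutting uses 197 of 197 (binding).
Dual feasibility on the basic columns requires 3·y_ink + 1·y_cutting = 36.5, 5·y_ink + 5·y_cutting = 92.5.
This yields shadow prices y_ink = 9, y_cutting = 9.5.
Shadow price of cutting = 9.5.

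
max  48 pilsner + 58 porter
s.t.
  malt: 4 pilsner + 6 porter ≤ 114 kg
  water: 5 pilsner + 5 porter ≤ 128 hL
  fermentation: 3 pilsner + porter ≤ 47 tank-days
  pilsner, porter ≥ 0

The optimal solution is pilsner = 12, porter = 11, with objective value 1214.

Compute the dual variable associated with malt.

9

Binding: malt and fermentation. Non-binding: water (13 unused).
Slack constraints have shadow price 0 (complementary slackness).
The binding rows give the dual system: 4·y_malt + 3·y_fermentation = 48 and 6·y_malt + 1·y_fermentation = 58.
Solving: y_malt = 9, y_fermentation = 4.
Shadow price of malt = 9.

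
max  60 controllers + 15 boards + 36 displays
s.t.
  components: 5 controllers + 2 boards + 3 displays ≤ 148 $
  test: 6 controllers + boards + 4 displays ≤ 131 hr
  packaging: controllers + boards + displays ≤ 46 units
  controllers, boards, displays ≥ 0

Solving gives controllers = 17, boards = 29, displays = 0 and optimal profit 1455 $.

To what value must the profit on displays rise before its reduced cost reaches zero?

Check each constraint at x*: components 143/148 (slack 5); test 131/131 (tight); packaging 46/46 (tight).
Since components is not tight, its dual is 0.
The binding rows give the dual system: 6·y_test + 1·y_packaging = 60 and 1·y_test + 1·y_packaging = 15.
→ y_test = 9 and y_packaging = 6.
displays enters the basis when its profit ≥ yᵀa₃ = 9·4 + 6·1 = 42.

42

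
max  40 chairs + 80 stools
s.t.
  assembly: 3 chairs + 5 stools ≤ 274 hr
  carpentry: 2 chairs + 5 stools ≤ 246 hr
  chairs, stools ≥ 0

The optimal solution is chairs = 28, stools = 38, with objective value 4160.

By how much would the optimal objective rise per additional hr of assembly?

8

Check each constraint at x*: assembly 274/274 (tight); carpentry 246/246 (tight).
The binding rows give the dual system: 3·y_assembly + 2·y_carpentry = 40 and 5·y_assembly + 5·y_carpentry = 80.
→ y_assembly = 8 and y_carpentry = 8.
Shadow price of assembly = 8.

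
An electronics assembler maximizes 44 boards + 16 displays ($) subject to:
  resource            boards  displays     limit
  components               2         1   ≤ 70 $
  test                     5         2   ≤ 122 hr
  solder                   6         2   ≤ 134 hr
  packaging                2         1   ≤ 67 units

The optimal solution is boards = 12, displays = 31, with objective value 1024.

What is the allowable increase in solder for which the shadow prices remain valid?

12.4

Binding constraints: test, solder. The basis is B = [[5,2],[6,2]] with det -2.
Per unit increase in solder, x* moves by d = (1, -2.5).
The basis stays optimal until displays reaches 0; allowable increase = 12.4 hr.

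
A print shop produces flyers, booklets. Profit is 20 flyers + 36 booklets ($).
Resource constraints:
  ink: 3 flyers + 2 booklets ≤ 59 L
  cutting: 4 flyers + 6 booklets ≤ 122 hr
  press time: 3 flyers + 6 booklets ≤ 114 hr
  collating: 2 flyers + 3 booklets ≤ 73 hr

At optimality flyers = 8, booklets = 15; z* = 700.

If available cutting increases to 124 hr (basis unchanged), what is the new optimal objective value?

704

Binding: cutting and press time. Non-binding: ink (5 unused), collating (12 unused).
By complementary slackness, y = 0 for the non-binding constraints.
From A_Bᵀ y = c: 4·y_cutting + 3·y_press time = 20; 6·y_cutting + 6·y_press time = 36.
This yields shadow prices y_cutting = 2, y_press time = 4.
Δz = y_cutting·Δb = 2 × (2) = 4, so new z* = 700 + 4 = 704.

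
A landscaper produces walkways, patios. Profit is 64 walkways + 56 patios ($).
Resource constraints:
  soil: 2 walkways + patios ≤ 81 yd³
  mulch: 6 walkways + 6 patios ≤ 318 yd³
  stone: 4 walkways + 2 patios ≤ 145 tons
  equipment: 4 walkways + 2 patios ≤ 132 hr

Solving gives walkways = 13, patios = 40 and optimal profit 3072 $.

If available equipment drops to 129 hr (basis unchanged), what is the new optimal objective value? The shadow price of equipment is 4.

3060

Δb = -3, so new z* = 3072 + (4)·(-3) = 3072 − 12 = 3060.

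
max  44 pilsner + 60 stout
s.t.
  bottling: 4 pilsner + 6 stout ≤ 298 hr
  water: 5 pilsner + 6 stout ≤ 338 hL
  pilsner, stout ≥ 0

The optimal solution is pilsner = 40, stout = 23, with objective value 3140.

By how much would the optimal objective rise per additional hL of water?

4

Check each constraint at x*: bottling 298/298 (tight); water 338/338 (tight).
The binding rows give the dual system: 4·y_bottling + 5·y_water = 44 and 6·y_bottling + 6·y_water = 60.
Solving: y_bottling = 6, y_water = 4.
Shadow price of water = 4.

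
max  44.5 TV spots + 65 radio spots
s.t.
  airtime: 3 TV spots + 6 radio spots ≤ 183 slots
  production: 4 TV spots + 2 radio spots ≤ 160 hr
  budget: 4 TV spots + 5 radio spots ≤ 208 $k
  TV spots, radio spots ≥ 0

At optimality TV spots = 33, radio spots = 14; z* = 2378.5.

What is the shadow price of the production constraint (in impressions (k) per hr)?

4

Check each constraint at x*: airtime 183/183 (tight); production 160/160 (tight); budget 202/208 (slack 6).
Since budget is not tight, its dual is 0.
From A_Bᵀ y = c: 3·y_airtime + 4·y_production = 44.5; 6·y_airtime + 2·y_production = 65.
→ y_airtime = 9.5 and y_production = 4.
Shadow price of production = 4.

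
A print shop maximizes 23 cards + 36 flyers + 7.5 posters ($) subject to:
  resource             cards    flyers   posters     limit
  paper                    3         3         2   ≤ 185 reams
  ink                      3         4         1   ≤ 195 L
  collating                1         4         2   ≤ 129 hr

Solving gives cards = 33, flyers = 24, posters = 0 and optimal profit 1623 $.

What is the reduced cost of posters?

Check each constraint at x*: paper 171/185 (slack 14); ink 195/195 (tight); collating 129/129 (tight).
By complementary slackness, y = 0 for the non-binding constraint.
Dual feasibility on the basic columns requires 3·y_ink + 1·y_collating = 23, 4·y_ink + 4·y_collating = 36.
Solving: y_ink = 7, y_collating = 2.
Reduced cost of posters: c₃ − yᵀa₃ = 7.5 − (7·1 + 2·2) = 7.5 − 11 = -3.5.

-3.5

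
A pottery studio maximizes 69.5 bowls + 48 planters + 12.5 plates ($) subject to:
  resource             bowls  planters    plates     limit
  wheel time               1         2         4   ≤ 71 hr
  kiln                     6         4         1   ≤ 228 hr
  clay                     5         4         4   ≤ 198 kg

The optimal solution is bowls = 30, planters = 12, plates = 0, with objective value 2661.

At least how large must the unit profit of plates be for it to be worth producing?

At the optimum: wheel time uses 54 of 71 (slack = 17); kiln uses 228 of 228 (binding); clay uses 198 of 198 (binding).
By complementary slackness, y = 0 for the non-binding constraint.
Dual feasibility on the basic columns requires 6·y_kiln + 5·y_clay = 69.5, 4·y_kiln + 4·y_clay = 48.
Solving: y_kiln = 9.5, y_clay = 2.5.
plates enters the basis when its profit ≥ yᵀa₃ = 9.5·1 + 2.5·4 = 19.5.

19.5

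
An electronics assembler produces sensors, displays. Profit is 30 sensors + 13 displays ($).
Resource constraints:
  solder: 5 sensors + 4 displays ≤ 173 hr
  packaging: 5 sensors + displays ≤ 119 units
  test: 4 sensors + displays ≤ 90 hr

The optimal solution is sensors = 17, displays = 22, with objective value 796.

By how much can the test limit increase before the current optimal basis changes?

8.8

Binding constraints: solder, test. The basis is B = [[5,4],[4,1]] with det -11.
Per unit increase in test, x* moves by d = (0.3636, -0.4545).
The basis stays optimal until packaging becomes binding; allowable increase = 8.8 hr.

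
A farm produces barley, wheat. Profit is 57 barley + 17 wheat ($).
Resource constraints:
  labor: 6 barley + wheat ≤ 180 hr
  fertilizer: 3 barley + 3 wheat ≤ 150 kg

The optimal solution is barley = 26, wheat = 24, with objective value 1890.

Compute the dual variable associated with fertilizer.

3

At the optimum: labor uses 180 of 180 (binding); fertilizer uses 150 of 150 (binding).
From A_Bᵀ y = c: 6·y_labor + 3·y_fertilizer = 57; 1·y_labor + 3·y_fertilizer = 17.
Solving: y_labor = 8, y_fertilizer = 3.
Shadow price of fertilizer = 3.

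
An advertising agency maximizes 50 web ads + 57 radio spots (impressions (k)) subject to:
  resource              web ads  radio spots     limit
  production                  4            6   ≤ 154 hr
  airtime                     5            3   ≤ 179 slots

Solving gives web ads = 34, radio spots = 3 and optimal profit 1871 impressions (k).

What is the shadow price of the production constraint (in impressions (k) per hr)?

Check each constraint at x*: production 154/154 (tight); airtime 179/179 (tight).
Dual feasibility on the basic columns requires 4·y_production + 5·y_airtime = 50, 6·y_production + 3·y_airtime = 57.
→ y_production = 7.5 and y_airtime = 4.
Shadow price of production = 7.5.

7.5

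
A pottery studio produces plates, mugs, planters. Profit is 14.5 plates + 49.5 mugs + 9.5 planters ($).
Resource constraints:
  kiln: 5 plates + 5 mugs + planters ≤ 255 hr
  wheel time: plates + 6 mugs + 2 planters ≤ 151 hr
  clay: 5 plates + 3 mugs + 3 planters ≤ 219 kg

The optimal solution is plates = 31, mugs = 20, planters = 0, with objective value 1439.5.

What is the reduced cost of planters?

At the optimum: kiln uses 255 of 255 (binding); wheel time uses 151 of 151 (binding); clay uses 215 of 219 (slack = 4).
Slack constraints have shadow price 0 (complementary slackness).
From A_Bᵀ y = c: 5·y_kiln + 1·y_wheel time = 14.5; 5·y_kiln + 6·y_wheel time = 49.5.
This yields shadow prices y_kiln = 1.5, y_wheel time = 7.
Reduced cost of planters: c₃ − yᵀa₃ = 9.5 − (1.5·1 + 7·2) = 9.5 − 15.5 = -6.

-6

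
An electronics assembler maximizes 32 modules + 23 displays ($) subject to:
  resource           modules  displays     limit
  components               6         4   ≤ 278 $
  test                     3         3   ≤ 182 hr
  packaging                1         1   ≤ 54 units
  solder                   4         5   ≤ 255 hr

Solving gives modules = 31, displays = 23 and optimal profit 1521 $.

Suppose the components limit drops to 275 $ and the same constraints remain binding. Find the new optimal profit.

At the optimum: components uses 278 of 278 (binding); test uses 162 of 182 (slack = 20); packaging uses 54 of 54 (binding); solder uses 239 of 255 (slack = 16).
By complementary slackness, y = 0 for the non-binding constraints.
Dual feasibility on the basic columns requires 6·y_components + 1·y_packaging = 32, 4·y_components + 1·y_packaging = 23.
→ y_components = 4.5 and y_packaging = 5.
Δz = y_components·Δb = 4.5 × (-3) = -13.5, so new z* = 1521 − 13.5 = 1507.5.

1507.5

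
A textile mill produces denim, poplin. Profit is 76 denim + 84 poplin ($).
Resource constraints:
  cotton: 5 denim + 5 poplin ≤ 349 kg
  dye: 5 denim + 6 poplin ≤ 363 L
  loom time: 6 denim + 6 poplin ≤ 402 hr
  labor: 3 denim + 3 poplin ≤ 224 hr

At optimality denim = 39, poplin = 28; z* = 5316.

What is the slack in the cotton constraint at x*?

14

cotton used = 5·39 + 5·28 = 335; slack = 349 − 335 = 14.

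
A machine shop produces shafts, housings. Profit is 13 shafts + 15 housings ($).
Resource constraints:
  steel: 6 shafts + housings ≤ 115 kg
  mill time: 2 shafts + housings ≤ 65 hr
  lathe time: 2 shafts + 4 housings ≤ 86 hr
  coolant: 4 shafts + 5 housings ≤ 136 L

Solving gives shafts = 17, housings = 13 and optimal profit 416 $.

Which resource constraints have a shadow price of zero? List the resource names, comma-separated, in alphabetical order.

steel: 115/115 (binding)
mill time: 47/65 (slack 18)
lathe time: 86/86 (binding)
coolant: 133/136 (slack 3)
By complementary slackness, a constraint with positive slack has shadow price 0 → coolant, mill time.

coolant, mill time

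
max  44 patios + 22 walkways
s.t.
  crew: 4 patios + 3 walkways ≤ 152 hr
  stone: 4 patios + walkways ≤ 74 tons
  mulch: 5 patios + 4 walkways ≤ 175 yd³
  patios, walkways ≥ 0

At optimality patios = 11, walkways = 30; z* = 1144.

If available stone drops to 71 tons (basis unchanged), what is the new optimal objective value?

At the optimum: crew uses 134 of 152 (slack = 18); stone uses 74 of 74 (binding); mulch uses 175 of 175 (binding).
Since crew is not tight, its dual is 0.
From A_Bᵀ y = c: 4·y_stone + 5·y_mulch = 44; 1·y_stone + 4·y_mulch = 22.
This yields shadow prices y_stone = 6, y_mulch = 4.
Δz = y_stone·Δb = 6 × (-3) = -18, so new z* = 1144 − 18 = 1126.

1126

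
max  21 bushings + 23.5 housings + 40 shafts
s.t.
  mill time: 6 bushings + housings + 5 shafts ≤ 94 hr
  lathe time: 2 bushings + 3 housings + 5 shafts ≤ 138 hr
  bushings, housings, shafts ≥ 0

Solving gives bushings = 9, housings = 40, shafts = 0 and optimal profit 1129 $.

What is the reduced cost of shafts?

-2.5

Check each constraint at x*: mill time 94/94 (tight); lathe time 138/138 (tight).
From A_Bᵀ y = c: 6·y_mill time + 2·y_lathe time = 21; 1·y_mill time + 3·y_lathe time = 23.5.
This yields shadow prices y_mill time = 1, y_lathe time = 7.5.
Reduced cost of shafts: c₃ − yᵀa₃ = 40 − (1·5 + 7.5·5) = 40 − 42.5 = -2.5.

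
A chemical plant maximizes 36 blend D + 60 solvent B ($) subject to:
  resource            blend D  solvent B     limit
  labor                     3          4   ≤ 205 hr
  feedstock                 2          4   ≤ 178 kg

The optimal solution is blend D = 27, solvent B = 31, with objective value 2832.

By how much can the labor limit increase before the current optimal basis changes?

62

Binding constraints: labor, feedstock. The basis is B = [[3,4],[2,4]] with det 4.
Per unit increase in labor, x* moves by d = (1, -0.5).
The basis stays optimal until solvent B reaches 0; allowable increase = 62 hr.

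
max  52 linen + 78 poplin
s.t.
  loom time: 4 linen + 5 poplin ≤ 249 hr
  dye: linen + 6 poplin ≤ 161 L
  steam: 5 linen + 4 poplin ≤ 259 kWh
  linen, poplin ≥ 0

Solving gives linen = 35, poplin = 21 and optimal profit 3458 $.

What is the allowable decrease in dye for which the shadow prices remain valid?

109.2

Binding constraints: dye, steam. The basis is B = [[1,6],[5,4]] with det -26.
Per unit decrease in dye, x* moves by d = (0.1538, -0.1923).
The basis stays optimal until poplin reaches 0; allowable decrease = 109.2 L.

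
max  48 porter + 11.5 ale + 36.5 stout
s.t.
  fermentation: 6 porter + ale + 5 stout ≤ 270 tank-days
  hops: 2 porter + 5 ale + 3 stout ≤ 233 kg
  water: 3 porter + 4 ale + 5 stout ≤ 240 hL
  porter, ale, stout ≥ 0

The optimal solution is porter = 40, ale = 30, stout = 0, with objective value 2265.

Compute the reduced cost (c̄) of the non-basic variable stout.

-6

At the optimum: fermentation uses 270 of 270 (binding); hops uses 230 of 233 (slack = 3); water uses 240 of 240 (binding).
Slack constraints have shadow price 0 (complementary slackness).
The binding rows give the dual system: 6·y_fermentation + 3·y_water = 48 and 1·y_fermentation + 4·y_water = 11.5.
Solving: y_fermentation = 7.5, y_water = 1.
Reduced cost of stout: c₃ − yᵀa₃ = 36.5 − (7.5·5 + 1·5) = 36.5 − 42.5 = -6.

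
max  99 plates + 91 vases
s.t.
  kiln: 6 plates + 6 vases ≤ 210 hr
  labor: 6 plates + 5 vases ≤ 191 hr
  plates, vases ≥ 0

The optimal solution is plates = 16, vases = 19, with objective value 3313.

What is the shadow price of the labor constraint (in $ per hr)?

Both kiln and labor are binding at x*.
Dual feasibility on the basic columns requires 6·y_kiln + 6·y_labor = 99, 6·y_kiln + 5·y_labor = 91.
Solving: y_kiln = 8.5, y_labor = 8.
Shadow price of labor = 8.

8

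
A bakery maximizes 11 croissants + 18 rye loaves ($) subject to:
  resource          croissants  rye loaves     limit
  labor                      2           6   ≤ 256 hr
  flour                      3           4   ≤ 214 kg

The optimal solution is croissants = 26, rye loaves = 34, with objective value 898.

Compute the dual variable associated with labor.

Check each constraint at x*: labor 256/256 (tight); flour 214/214 (tight).
The binding rows give the dual system: 2·y_labor + 3·y_flour = 11 and 6·y_labor + 4·y_flour = 18.
This yields shadow prices y_labor = 1, y_flour = 3.
Shadow price of labor = 1.

1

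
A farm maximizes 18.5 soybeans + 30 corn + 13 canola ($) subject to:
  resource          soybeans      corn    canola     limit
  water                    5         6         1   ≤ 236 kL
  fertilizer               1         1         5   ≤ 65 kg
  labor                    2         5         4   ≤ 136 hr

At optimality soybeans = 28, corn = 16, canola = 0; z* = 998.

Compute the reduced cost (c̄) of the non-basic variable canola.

Binding: water and labor. Non-binding: fertilizer (21 unused).
By complementary slackness, y = 0 for the non-binding constraint.
From A_Bᵀ y = c: 5·y_water + 2·y_labor = 18.5; 6·y_water + 5·y_labor = 30.
Solving: y_water = 2.5, y_labor = 3.
Reduced cost of canola: c₃ − yᵀa₃ = 13 − (2.5·1 + 3·4) = 13 − 14.5 = -1.5.

-1.5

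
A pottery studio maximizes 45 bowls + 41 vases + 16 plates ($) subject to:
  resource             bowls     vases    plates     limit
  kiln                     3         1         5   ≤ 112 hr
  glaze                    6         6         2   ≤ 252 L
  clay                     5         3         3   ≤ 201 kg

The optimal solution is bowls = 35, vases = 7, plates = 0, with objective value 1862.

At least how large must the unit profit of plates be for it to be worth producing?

Check each constraint at x*: kiln 112/112 (tight); glaze 252/252 (tight); clay 196/201 (slack 5).
Slack constraints have shadow price 0 (complementary slackness).
From A_Bᵀ y = c: 3·y_kiln + 6·y_glaze = 45; 1·y_kiln + 6·y_glaze = 41.
This yields shadow prices y_kiln = 2, y_glaze = 6.5.
plates enters the basis when its profit ≥ yᵀa₃ = 2·5 + 6.5·2 = 23.

23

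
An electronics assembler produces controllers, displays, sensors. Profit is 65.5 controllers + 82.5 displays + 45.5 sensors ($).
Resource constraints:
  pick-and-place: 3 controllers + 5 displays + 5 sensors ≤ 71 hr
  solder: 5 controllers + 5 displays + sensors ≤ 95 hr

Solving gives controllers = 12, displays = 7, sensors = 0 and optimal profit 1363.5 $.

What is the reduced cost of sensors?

-5

Check each constraint at x*: pick-and-place 71/71 (tight); solder 95/95 (tight).
Dual feasibility on the basic columns requires 3·y_pick-and-place + 5·y_solder = 65.5, 5·y_pick-and-place + 5·y_solder = 82.5.
Solving: y_pick-and-place = 8.5, y_solder = 8.
Reduced cost of sensors: c₃ − yᵀa₃ = 45.5 − (8.5·5 + 8·1) = 45.5 − 50.5 = -5.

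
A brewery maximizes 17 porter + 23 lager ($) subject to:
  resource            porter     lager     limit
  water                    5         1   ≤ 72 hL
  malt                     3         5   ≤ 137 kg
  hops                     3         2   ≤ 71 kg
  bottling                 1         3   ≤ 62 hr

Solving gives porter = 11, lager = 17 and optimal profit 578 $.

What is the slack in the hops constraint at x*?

4

hops used = 3·11 + 2·17 = 67; slack = 71 − 67 = 4.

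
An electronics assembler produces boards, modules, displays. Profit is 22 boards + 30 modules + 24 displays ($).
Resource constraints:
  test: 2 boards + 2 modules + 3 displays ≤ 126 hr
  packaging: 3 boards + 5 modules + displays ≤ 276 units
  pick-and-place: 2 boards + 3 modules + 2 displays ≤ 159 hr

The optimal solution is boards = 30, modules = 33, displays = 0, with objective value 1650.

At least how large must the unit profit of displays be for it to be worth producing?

25

Binding: test and pick-and-place. Non-binding: packaging (21 unused).
Slack constraints have shadow price 0 (complementary slackness).
Dual feasibility on the basic columns requires 2·y_test + 2·y_pick-and-place = 22, 2·y_test + 3·y_pick-and-place = 30.
→ y_test = 3 and y_pick-and-place = 8.
displays enters the basis when its profit ≥ yᵀa₃ = 3·3 + 8·2 = 25.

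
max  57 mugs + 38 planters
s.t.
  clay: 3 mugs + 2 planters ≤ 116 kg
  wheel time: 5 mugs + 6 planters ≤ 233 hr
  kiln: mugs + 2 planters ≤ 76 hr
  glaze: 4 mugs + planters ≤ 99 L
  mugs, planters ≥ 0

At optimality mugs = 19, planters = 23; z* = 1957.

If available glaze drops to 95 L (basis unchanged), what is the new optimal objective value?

1925

Binding: wheel time and glaze. Non-binding: clay (13 unused), kiln (11 unused).
Since clay, kiln are not tight, their duals are 0.
The binding rows give the dual system: 5·y_wheel time + 4·y_glaze = 57 and 6·y_wheel time + 1·y_glaze = 38.
This yields shadow prices y_wheel time = 5, y_glaze = 8.
Δz = y_glaze·Δb = 8 × (-4) = -32, so new z* = 1957 − 32 = 1925.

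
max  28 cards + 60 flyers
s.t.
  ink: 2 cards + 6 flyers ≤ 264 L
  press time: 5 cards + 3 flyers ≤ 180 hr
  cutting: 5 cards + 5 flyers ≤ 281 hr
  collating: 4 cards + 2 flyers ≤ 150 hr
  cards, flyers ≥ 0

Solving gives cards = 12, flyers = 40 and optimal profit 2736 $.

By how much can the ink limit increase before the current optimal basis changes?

Binding constraints: ink, press time. The basis is B = [[2,6],[5,3]] with det -24.
Per unit increase in ink, x* moves by d = (-0.125, 0.2083).
The basis stays optimal until cutting becomes binding; allowable increase = 50.4 L.

50.4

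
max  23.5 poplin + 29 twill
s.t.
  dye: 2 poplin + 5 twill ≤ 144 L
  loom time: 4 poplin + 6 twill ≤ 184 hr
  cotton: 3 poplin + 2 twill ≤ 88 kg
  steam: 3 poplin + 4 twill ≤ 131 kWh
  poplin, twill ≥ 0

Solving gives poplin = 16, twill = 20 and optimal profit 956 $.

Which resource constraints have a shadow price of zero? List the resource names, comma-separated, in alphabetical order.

dye: 132/144 (slack 12)
loom time: 184/184 (binding)
cotton: 88/88 (binding)
steam: 128/131 (slack 3)
By complementary slackness, a constraint with positive slack has shadow price 0 → dye, steam.

dye, steam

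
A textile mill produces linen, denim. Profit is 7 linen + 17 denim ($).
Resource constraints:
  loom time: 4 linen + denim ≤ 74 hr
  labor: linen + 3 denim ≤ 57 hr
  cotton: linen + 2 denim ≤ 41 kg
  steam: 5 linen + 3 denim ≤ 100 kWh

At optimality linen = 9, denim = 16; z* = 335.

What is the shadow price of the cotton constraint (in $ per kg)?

Binding: labor and cotton. Non-binding: loom time (22 unused), steam (7 unused).
Since loom time, steam are not tight, their duals are 0.
The binding rows give the dual system: 1·y_labor + 1·y_cotton = 7 and 3·y_labor + 2·y_cotton = 17.
Solving: y_labor = 3, y_cotton = 4.
Shadow price of cotton = 4.

4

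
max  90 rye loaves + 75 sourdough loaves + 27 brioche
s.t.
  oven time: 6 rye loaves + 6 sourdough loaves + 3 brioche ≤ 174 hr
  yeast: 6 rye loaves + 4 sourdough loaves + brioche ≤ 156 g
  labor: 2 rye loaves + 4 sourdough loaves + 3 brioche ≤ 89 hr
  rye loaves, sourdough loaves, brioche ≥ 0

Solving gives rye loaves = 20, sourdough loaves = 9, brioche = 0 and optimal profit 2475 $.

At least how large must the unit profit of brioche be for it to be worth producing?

30

Binding: oven time and yeast. Non-binding: labor (13 unused).
By complementary slackness, y = 0 for the non-binding constraint.
From A_Bᵀ y = c: 6·y_oven time + 6·y_yeast = 90; 6·y_oven time + 4·y_yeast = 75.
→ y_oven time = 7.5 and y_yeast = 7.5.
brioche enters the basis when its profit ≥ yᵀa₃ = 7.5·3 + 7.5·1 = 30.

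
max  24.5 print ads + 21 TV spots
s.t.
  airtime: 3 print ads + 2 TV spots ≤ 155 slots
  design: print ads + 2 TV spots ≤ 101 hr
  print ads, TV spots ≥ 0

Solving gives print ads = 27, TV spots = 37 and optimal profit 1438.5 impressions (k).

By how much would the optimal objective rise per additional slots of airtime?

Both airtime and design are binding at x*.
Dual feasibility on the basic columns requires 3·y_airtime + 1·y_design = 24.5, 2·y_airtime + 2·y_design = 21.
→ y_airtime = 7 and y_design = 3.5.
Shadow price of airtime = 7.

7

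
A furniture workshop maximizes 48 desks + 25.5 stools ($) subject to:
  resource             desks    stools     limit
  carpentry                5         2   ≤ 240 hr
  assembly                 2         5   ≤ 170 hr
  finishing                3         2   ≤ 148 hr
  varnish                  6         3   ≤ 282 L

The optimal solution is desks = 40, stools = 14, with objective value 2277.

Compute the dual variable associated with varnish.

Binding: finishing and varnish. Non-binding: carpentry (12 unused), assembly (20 unused).
By complementary slackness, y = 0 for the non-binding constraints.
From A_Bᵀ y = c: 3·y_finishing + 6·y_varnish = 48; 2·y_finishing + 3·y_varnish = 25.5.
This yields shadow prices y_finishing = 3, y_varnish = 6.5.
Shadow price of varnish = 6.5.

6.5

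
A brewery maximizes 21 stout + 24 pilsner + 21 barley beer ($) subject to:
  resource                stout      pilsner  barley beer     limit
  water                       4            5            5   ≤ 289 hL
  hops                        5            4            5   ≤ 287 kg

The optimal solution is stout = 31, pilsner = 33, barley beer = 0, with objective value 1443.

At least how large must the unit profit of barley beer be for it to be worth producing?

Check each constraint at x*: water 289/289 (tight); hops 287/287 (tight).
Dual feasibility on the basic columns requires 4·y_water + 5·y_hops = 21, 5·y_water + 4·y_hops = 24.
This yields shadow prices y_water = 4, y_hops = 1.
barley beer enters the basis when its profit ≥ yᵀa₃ = 4·5 + 1·5 = 25.

25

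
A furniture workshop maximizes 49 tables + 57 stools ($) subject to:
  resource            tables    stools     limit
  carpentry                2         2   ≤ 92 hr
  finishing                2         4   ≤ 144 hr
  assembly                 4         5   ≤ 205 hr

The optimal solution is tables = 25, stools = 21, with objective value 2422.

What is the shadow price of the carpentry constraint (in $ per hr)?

At the optimum: carpentry uses 92 of 92 (binding); finishing uses 134 of 144 (slack = 10); assembly uses 205 of 205 (binding).
By complementary slackness, y = 0 for the non-binding constraint.
The binding rows give the dual system: 2·y_carpentry + 4·y_assembly = 49 and 2·y_carpentry + 5·y_assembly = 57.
This yields shadow prices y_carpentry = 8.5, y_assembly = 8.
Shadow price of carpentry = 8.5.

8.5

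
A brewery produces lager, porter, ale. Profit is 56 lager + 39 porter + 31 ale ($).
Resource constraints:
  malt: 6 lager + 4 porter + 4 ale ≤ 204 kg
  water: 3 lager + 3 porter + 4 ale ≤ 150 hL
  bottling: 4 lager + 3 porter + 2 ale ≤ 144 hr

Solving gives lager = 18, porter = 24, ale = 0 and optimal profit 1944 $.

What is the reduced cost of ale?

-3

Check each constraint at x*: malt 204/204 (tight); water 126/150 (slack 24); bottling 144/144 (tight).
By complementary slackness, y = 0 for the non-binding constraint.
From A_Bᵀ y = c: 6·y_malt + 4·y_bottling = 56; 4·y_malt + 3·y_bottling = 39.
→ y_malt = 6 and y_bottling = 5.
Reduced cost of ale: c₃ − yᵀa₃ = 31 − (6·4 + 5·2) = 31 − 34 = -3.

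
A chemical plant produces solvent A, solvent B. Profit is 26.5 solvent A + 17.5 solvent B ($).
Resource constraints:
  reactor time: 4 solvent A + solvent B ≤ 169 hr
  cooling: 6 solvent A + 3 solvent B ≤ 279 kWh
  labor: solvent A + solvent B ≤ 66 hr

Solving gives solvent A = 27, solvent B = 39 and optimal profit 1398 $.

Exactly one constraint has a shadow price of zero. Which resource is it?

reactor time

reactor time: 147/169 (slack 22)
cooling: 279/279 (binding)
labor: 66/66 (binding)
By complementary slackness, a constraint with positive slack has shadow price 0 → reactor time.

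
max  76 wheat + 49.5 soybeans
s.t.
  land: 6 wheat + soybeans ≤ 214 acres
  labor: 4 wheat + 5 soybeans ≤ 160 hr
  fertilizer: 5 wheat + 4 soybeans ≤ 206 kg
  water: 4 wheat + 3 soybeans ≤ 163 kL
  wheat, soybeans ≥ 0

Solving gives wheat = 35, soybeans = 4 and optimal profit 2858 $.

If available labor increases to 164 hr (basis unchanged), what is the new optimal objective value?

Check each constraint at x*: land 214/214 (tight); labor 160/160 (tight); fertilizer 191/206 (slack 15); water 152/163 (slack 11).
Slack constraints have shadow price 0 (complementary slackness).
Dual feasibility on the basic columns requires 6·y_land + 4·y_labor = 76, 1·y_land + 5·y_labor = 49.5.
Solving: y_land = 7, y_labor = 8.5.
Δz = y_labor·Δb = 8.5 × (4) = 34, so new z* = 2858 + 34 = 2892.

2892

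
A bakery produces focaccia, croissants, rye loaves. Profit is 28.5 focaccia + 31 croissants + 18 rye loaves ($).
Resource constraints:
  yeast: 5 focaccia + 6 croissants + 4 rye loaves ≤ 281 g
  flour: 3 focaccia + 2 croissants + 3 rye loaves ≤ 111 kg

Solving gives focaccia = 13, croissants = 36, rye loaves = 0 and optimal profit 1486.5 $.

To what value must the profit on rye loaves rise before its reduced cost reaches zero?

Check each constraint at x*: yeast 281/281 (tight); flour 111/111 (tight).
Dual feasibility on the basic columns requires 5·y_yeast + 3·y_flour = 28.5, 6·y_yeast + 2·y_flour = 31.
→ y_yeast = 4.5 and y_flour = 2.
rye loaves enters the basis when its profit ≥ yᵀa₃ = 4.5·4 + 2·3 = 24.

24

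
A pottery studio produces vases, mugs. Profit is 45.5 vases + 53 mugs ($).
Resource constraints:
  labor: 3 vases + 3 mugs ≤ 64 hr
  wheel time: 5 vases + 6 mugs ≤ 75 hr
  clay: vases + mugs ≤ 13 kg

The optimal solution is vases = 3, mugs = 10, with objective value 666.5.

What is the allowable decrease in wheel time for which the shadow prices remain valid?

Binding constraints: wheel time, clay. The basis is B = [[5,6],[1,1]] with det -1.
Per unit decrease in wheel time, x* moves by d = (1, -1).
The basis stays optimal until mugs reaches 0; allowable decrease = 10 hr.

10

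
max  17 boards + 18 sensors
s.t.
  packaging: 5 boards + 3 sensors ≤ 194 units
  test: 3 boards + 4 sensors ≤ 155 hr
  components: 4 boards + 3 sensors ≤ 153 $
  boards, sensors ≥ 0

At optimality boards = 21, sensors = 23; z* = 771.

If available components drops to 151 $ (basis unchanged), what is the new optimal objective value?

Check each constraint at x*: packaging 174/194 (slack 20); test 155/155 (tight); components 153/153 (tight).
Slack constraints have shadow price 0 (complementary slackness).
From A_Bᵀ y = c: 3·y_test + 4·y_components = 17; 4·y_test + 3·y_components = 18.
→ y_test = 3 and y_components = 2.
Δz = y_components·Δb = 2 × (-2) = -4, so new z* = 771 − 4 = 767.

767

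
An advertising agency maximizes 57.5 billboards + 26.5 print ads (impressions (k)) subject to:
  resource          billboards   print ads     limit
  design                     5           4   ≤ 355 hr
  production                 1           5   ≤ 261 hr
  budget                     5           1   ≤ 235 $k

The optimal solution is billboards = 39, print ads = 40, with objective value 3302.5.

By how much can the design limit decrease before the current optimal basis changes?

Binding constraints: design, budget. The basis is B = [[5,4],[5,1]] with det -15.
Per unit decrease in design, x* moves by d = (0.0667, -0.3333).
The basis stays optimal until print ads reaches 0; allowable decrease = 120 hr.

120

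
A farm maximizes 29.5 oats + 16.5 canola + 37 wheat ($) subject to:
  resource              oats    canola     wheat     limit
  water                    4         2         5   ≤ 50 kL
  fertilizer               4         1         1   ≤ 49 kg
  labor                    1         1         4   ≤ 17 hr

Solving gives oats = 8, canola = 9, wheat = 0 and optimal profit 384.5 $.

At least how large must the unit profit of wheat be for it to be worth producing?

Check each constraint at x*: water 50/50 (tight); fertilizer 41/49 (slack 8); labor 17/17 (tight).
Since fertilizer is not tight, its dual is 0.
From A_Bᵀ y = c: 4·y_water + 1·y_labor = 29.5; 2·y_water + 1·y_labor = 16.5.
This yields shadow prices y_water = 6.5, y_labor = 3.5.
wheat enters the basis when its profit ≥ yᵀa₃ = 6.5·5 + 3.5·4 = 46.5.

46.5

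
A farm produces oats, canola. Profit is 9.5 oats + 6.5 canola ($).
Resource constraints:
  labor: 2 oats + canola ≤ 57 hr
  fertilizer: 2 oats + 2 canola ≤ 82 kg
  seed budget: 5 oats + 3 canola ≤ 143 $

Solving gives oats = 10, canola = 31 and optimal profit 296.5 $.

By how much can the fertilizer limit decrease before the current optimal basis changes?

24

Binding constraints: fertilizer, seed budget. The basis is B = [[2,2],[5,3]] with det -4.
Per unit decrease in fertilizer, x* moves by d = (0.75, -1.25).
The basis stays optimal until labor becomes binding; allowable decrease = 24 kg.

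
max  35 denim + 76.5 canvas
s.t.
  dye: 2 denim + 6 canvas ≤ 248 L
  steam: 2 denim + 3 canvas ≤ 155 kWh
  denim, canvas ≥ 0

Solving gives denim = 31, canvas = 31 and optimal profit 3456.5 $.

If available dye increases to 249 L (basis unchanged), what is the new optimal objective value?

3464.5

Check each constraint at x*: dye 248/248 (tight); steam 155/155 (tight).
Dual feasibility on the basic columns requires 2·y_dye + 2·y_steam = 35, 6·y_dye + 3·y_steam = 76.5.
Solving: y_dye = 8, y_steam = 9.5.
Δz = y_dye·Δb = 8 × (1) = 8, so new z* = 3456.5 + 8 = 3464.5.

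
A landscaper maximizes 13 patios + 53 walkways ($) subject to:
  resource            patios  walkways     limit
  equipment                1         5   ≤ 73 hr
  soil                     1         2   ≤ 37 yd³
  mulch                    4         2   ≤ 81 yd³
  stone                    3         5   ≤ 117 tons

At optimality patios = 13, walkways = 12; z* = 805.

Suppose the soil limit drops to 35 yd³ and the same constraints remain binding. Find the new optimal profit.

797

Check each constraint at x*: equipment 73/73 (tight); soil 37/37 (tight); mulch 76/81 (slack 5); stone 99/117 (slack 18).
Since mulch, stone are not tight, their duals are 0.
Dual feasibility on the basic columns requires 1·y_equipment + 1·y_soil = 13, 5·y_equipment + 2·y_soil = 53.
This yields shadow prices y_equipment = 9, y_soil = 4.
Δz = y_soil·Δb = 4 × (-2) = -8, so new z* = 805 − 8 = 797.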